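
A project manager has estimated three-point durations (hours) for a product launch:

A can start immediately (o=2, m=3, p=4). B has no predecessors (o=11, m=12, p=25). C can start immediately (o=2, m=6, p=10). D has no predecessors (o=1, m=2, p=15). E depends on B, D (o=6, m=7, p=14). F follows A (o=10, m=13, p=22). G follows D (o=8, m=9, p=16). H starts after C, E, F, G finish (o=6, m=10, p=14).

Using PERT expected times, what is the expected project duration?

te_A = (2 + 4·3 + 4)/6 = 18/6 = 3
te_B = (11 + 4·12 + 25)/6 = 84/6 = 14
te_C = (2 + 4·6 + 10)/6 = 36/6 = 6
te_D = (1 + 4·2 + 15)/6 = 24/6 = 4
te_E = (6 + 4·7 + 14)/6 = 48/6 = 8
te_F = (10 + 4·13 + 22)/6 = 84/6 = 14
te_G = (8 + 4·9 + 16)/6 = 60/6 = 10
te_H = (6 + 4·10 + 14)/6 = 60/6 = 10

Forward pass:
ES_A = 0; EF_A = 3
ES_B = 0; EF_B = 14
ES_C = 0; EF_C = 6
ES_D = 0; EF_D = 4
ES_E = max(EF_B=14, EF_D=4) = 14; EF_E = 14+8 = 22
ES_F = 3; EF_F = 3+14 = 17
ES_G = 4; EF_G = 4+10 = 14
ES_H = max(EF_C=6, EF_E=22, EF_F=17, EF_G=14) = 22; EF_H = 22+10 = 32
Expected project duration μ = 32 hours. Critical path: B → E → H.

32 hours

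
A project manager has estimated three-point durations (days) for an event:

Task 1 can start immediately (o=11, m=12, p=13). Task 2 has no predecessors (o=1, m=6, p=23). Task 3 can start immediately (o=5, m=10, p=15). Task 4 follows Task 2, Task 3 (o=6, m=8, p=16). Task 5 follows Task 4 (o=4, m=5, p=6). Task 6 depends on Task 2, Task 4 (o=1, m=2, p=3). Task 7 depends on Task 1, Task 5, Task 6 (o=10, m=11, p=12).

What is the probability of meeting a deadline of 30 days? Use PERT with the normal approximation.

te_Task 1 = (11 + 4·12 + 13)/6 = 72/6 = 12; σ²_Task 1 = ((13−11)/6)² = 0.111
te_Task 2 = (1 + 4·6 + 23)/6 = 48/6 = 8; σ²_Task 2 = ((23−1)/6)² = 13.444
te_Task 3 = (5 + 4·10 + 15)/6 = 60/6 = 10; σ²_Task 3 = ((15−5)/6)² = 2.778
te_Task 4 = (6 + 4·8 + 16)/6 = 54/6 = 9; σ²_Task 4 = ((16−6)/6)² = 2.778
te_Task 5 = (4 + 4·5 + 6)/6 = 30/6 = 5; σ²_Task 5 = ((6−4)/6)² = 0.111
te_Task 6 = (1 + 4·2 + 3)/6 = 12/6 = 2; σ²_Task 6 = ((3−1)/6)² = 0.111
te_Task 7 = (10 + 4·11 + 12)/6 = 66/6 = 11; σ²_Task 7 = ((12−10)/6)² = 0.111

Forward pass:
ES_Task 1 = 0; EF_Task 1 = 12
ES_Task 2 = 0; EF_Task 2 = 8
ES_Task 3 = 0; EF_Task 3 = 10
ES_Task 4 = max(EF_Task 2=8, EF_Task 3=10) = 10; EF_Task 4 = 10+9 = 19
ES_Task 5 = 19; EF_Task 5 = 19+5 = 24
ES_Task 6 = max(EF_Task 2=8, EF_Task 4=19) = 19; EF_Task 6 = 19+2 = 21
ES_Task 7 = max(EF_Task 1=12, EF_Task 5=24, EF_Task 6=21) = 24; EF_Task 7 = 24+11 = 35
Expected project duration μ = 35 days. Critical path: Task 3 → Task 4 → Task 5 → Task 7.

Variance along critical path = 2.778 + 2.778 + 0.111 + 0.111 = 5.778; σ = √5.778 = 2.404 days.
Z = (30 − 35) / 2.404 = -2.080
P(T ≤ 30) = Φ(-2.080) ≈ 0.019

0.019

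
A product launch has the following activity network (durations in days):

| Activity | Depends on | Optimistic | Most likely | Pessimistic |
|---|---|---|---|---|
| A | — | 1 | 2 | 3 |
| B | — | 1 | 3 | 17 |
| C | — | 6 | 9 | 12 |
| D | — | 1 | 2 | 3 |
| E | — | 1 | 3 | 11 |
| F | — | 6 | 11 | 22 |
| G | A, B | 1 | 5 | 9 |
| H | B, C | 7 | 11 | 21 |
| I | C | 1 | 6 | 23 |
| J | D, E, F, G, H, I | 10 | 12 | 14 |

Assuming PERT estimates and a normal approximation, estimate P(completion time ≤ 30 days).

0.127

te_A = (1 + 4·2 + 3)/6 = 12/6 = 2; σ²_A = ((3−1)/6)² = 0.111
te_B = (1 + 4·3 + 17)/6 = 30/6 = 5; σ²_B = ((17−1)/6)² = 7.111
te_C = (6 + 4·9 + 12)/6 = 54/6 = 9; σ²_C = ((12−6)/6)² = 1.000
te_D = (1 + 4·2 + 3)/6 = 12/6 = 2; σ²_D = ((3−1)/6)² = 0.111
te_E = (1 + 4·3 + 11)/6 = 24/6 = 4; σ²_E = ((11−1)/6)² = 2.778
te_F = (6 + 4·11 + 22)/6 = 72/6 = 12; σ²_F = ((22−6)/6)² = 7.111
te_G = (1 + 4·5 + 9)/6 = 30/6 = 5; σ²_G = ((9−1)/6)² = 1.778
te_H = (7 + 4·11 + 21)/6 = 72/6 = 12; σ²_H = ((21−7)/6)² = 5.444
te_I = (1 + 4·6 + 23)/6 = 48/6 = 8; σ²_I = ((23−1)/6)² = 13.444
te_J = (10 + 4·12 + 14)/6 = 72/6 = 12; σ²_J = ((14−10)/6)² = 0.444

Forward pass:
ES_A = 0; EF_A = 2
ES_B = 0; EF_B = 5
ES_C = 0; EF_C = 9
ES_D = 0; EF_D = 2
ES_E = 0; EF_E = 4
ES_F = 0; EF_F = 12
ES_G = max(EF_A=2, EF_B=5) = 5; EF_G = 5+5 = 10
ES_H = max(EF_B=5, EF_C=9) = 9; EF_H = 9+12 = 21
ES_I = 9; EF_I = 9+8 = 17
ES_J = max(EF_D=2, EF_E=4, EF_F=12, EF_G=10, EF_H=21, EF_I=17) = 21; EF_J = 21+12 = 33
Expected project duration μ = 33 days. Critical path: C → H → J.

Variance along critical path = 1.000 + 5.444 + 0.444 = 6.889; σ = √6.889 = 2.625 days.
Z = (30 − 33) / 2.625 = -1.143
P(T ≤ 30) = Φ(-1.143) ≈ 0.127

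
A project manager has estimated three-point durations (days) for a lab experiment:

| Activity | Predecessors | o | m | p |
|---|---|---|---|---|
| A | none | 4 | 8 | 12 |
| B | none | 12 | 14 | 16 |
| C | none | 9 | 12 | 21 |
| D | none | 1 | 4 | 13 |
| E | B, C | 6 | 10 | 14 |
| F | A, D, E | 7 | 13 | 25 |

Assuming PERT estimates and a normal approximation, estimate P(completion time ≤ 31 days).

te_A = (4 + 4·8 + 12)/6 = 48/6 = 8; σ²_A = ((12−4)/6)² = 1.778
te_B = (12 + 4·14 + 16)/6 = 84/6 = 14; σ²_B = ((16−12)/6)² = 0.444
te_C = (9 + 4·12 + 21)/6 = 78/6 = 13; σ²_C = ((21−9)/6)² = 4.000
te_D = (1 + 4·4 + 13)/6 = 30/6 = 5; σ²_D = ((13−1)/6)² = 4.000
te_E = (6 + 4·10 + 14)/6 = 60/6 = 10; σ²_E = ((14−6)/6)² = 1.778
te_F = (7 + 4·13 + 25)/6 = 84/6 = 14; σ²_F = ((25−7)/6)² = 9.000

Forward pass:
ES_A = 0; EF_A = 8
ES_B = 0; EF_B = 14
ES_C = 0; EF_C = 13
ES_D = 0; EF_D = 5
ES_E = max(EF_B=14, EF_C=13) = 14; EF_E = 14+10 = 24
ES_F = max(EF_A=8, EF_D=5, EF_E=24) = 24; EF_F = 24+14 = 38
Expected project duration μ = 38 days. Critical path: B → E → F.

Variance along critical path = 0.444 + 1.778 + 9.000 = 11.222; σ = √11.222 = 3.350 days.
Z = (31 − 38) / 3.350 = -2.090
P(T ≤ 31) = Φ(-2.090) ≈ 0.018

0.018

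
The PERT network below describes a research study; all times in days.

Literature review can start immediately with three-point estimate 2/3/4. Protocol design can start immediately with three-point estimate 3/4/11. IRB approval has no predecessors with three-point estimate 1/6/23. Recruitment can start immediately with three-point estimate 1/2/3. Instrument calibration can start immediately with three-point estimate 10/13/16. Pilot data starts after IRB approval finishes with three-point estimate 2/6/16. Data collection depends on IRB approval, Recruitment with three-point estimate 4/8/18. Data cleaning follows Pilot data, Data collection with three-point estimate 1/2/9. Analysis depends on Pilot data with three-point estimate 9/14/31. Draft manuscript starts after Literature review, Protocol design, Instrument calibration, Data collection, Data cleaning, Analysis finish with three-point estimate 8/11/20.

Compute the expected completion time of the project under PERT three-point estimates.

43 days

te_Literature review = (2 + 4·3 + 4)/6 = 18/6 = 3
te_Protocol design = (3 + 4·4 + 11)/6 = 30/6 = 5
te_IRB approval = (1 + 4·6 + 23)/6 = 48/6 = 8
te_Recruitment = (1 + 4·2 + 3)/6 = 12/6 = 2
te_Instrument calibration = (10 + 4·13 + 16)/6 = 78/6 = 13
te_Pilot data = (2 + 4·6 + 16)/6 = 42/6 = 7
te_Data collection = (4 + 4·8 + 18)/6 = 54/6 = 9
te_Data cleaning = (1 + 4·2 + 9)/6 = 18/6 = 3
te_Analysis = (9 + 4·14 + 31)/6 = 96/6 = 16
te_Draft manuscript = (8 + 4·11 + 20)/6 = 72/6 = 12

Forward pass:
ES_Literature review = 0; EF_Literature review = 3
ES_Protocol design = 0; EF_Protocol design = 5
ES_IRB approval = 0; EF_IRB approval = 8
ES_Recruitment = 0; EF_Recruitment = 2
ES_Instrument calibration = 0; EF_Instrument calibration = 13
ES_Pilot data = 8; EF_Pilot data = 8+7 = 15
ES_Data collection = max(EF_IRB approval=8, EF_Recruitment=2) = 8; EF_Data collection = 8+9 = 17
ES_Data cleaning = max(EF_Pilot data=15, EF_Data collection=17) = 17; EF_Data cleaning = 17+3 = 20
ES_Analysis = 15; EF_Analysis = 15+16 = 31
ES_Draft manuscript = max(EF_Literature review=3, EF_Protocol design=5, EF_Instrument calibration=13, EF_Data collection=17, EF_Data cleaning=20, EF_Analysis=31) = 31; EF_Draft manuscript = 31+12 = 43
Expected project duration μ = 43 days. Critical path: IRB approval → Pilot data → Analysis → Draft manuscript.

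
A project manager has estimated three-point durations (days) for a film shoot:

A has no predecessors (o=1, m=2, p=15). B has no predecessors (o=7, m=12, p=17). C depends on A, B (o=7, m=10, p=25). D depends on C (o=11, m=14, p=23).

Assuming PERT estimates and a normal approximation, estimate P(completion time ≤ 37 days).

te_A = (1 + 4·2 + 15)/6 = 24/6 = 4; σ²_A = ((15−1)/6)² = 5.444
te_B = (7 + 4·12 + 17)/6 = 72/6 = 12; σ²_B = ((17−7)/6)² = 2.778
te_C = (7 + 4·10 + 25)/6 = 72/6 = 12; σ²_C = ((25−7)/6)² = 9.000
te_D = (11 + 4·14 + 23)/6 = 90/6 = 15; σ²_D = ((23−11)/6)² = 4.000

Forward pass:
ES_A = 0; EF_A = 4
ES_B = 0; EF_B = 12
ES_C = max(EF_A=4, EF_B=12) = 12; EF_C = 12+12 = 24
ES_D = 24; EF_D = 24+15 = 39
Expected project duration μ = 39 days. Critical path: B → C → D.

Variance along critical path = 2.778 + 9.000 + 4.000 = 15.778; σ = √15.778 = 3.972 days.
Z = (37 − 39) / 3.972 = -0.504
P(T ≤ 37) = Φ(-0.504) ≈ 0.307

0.307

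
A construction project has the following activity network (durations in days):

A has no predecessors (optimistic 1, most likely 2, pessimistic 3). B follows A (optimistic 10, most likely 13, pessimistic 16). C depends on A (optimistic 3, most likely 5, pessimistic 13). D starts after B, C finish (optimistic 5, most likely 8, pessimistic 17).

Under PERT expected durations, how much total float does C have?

te_A = (1 + 4·2 + 3)/6 = 12/6 = 2
te_B = (10 + 4·13 + 16)/6 = 78/6 = 13
te_C = (3 + 4·5 + 13)/6 = 36/6 = 6
te_D = (5 + 4·8 + 17)/6 = 54/6 = 9

Forward pass:
ES_A = 0; EF_A = 2
ES_B = 2; EF_B = 2+13 = 15
ES_C = 2; EF_C = 2+6 = 8
ES_D = max(EF_B=15, EF_C=8) = 15; EF_D = 15+9 = 24
Expected project duration μ = 24 days. Critical path: A → B → D.

Backward pass:
LF_D = 24; LS_D = 24−9 = 15
LF_C = LS_D = 15; LS_C = 15−6 = 9
LF_B = LS_D = 15; LS_B = 15−13 = 2
LF_A = min(LS_B=2, LS_C=9) = 2; LS_A = 2−2 = 0
Slack_C = LS_C − ES_C = 9 − 2 = 7

7 days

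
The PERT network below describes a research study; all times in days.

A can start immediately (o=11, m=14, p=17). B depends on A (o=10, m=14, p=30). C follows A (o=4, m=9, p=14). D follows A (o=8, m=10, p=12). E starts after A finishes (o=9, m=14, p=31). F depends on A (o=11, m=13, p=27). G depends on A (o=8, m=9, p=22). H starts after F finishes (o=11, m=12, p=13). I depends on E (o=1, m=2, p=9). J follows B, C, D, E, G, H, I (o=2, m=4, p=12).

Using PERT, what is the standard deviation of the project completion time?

3.32 days

te_A = (11 + 4·14 + 17)/6 = 84/6 = 14; σ²_A = ((17−11)/6)² = 1.000
te_B = (10 + 4·14 + 30)/6 = 96/6 = 16; σ²_B = ((30−10)/6)² = 11.111
te_C = (4 + 4·9 + 14)/6 = 54/6 = 9; σ²_C = ((14−4)/6)² = 2.778
te_D = (8 + 4·10 + 12)/6 = 60/6 = 10; σ²_D = ((12−8)/6)² = 0.444
te_E = (9 + 4·14 + 31)/6 = 96/6 = 16; σ²_E = ((31−9)/6)² = 13.444
te_F = (11 + 4·13 + 27)/6 = 90/6 = 15; σ²_F = ((27−11)/6)² = 7.111
te_G = (8 + 4·9 + 22)/6 = 66/6 = 11; σ²_G = ((22−8)/6)² = 5.444
te_H = (11 + 4·12 + 13)/6 = 72/6 = 12; σ²_H = ((13−11)/6)² = 0.111
te_I = (1 + 4·2 + 9)/6 = 18/6 = 3; σ²_I = ((9−1)/6)² = 1.778
te_J = (2 + 4·4 + 12)/6 = 30/6 = 5; σ²_J = ((12−2)/6)² = 2.778

Forward pass:
ES_A = 0; EF_A = 14
ES_B = 14; EF_B = 14+16 = 30
ES_C = 14; EF_C = 14+9 = 23
ES_D = 14; EF_D = 14+10 = 24
ES_E = 14; EF_E = 14+16 = 30
ES_F = 14; EF_F = 14+15 = 29
ES_G = 14; EF_G = 14+11 = 25
ES_H = 29; EF_H = 29+12 = 41
ES_I = 30; EF_I = 30+3 = 33
ES_J = max(EF_B=30, EF_C=23, EF_D=24, EF_E=30, EF_G=25, EF_H=41, EF_I=33) = 41; EF_J = 41+5 = 46
Expected project duration μ = 46 days. Critical path: A → F → H → J.

Variance along critical path = 1.000 + 7.111 + 0.111 + 2.778 = 11.000
σ = √11.000 = 3.317 days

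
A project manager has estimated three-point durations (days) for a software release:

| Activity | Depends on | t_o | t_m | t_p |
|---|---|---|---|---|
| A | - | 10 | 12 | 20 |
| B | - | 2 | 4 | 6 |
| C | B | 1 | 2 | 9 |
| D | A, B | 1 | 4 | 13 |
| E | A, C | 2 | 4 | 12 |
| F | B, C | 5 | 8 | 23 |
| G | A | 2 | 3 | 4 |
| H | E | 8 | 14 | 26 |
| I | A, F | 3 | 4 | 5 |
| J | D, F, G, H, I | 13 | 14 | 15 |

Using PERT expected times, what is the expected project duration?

te_A = (10 + 4·12 + 20)/6 = 78/6 = 13
te_B = (2 + 4·4 + 6)/6 = 24/6 = 4
te_C = (1 + 4·2 + 9)/6 = 18/6 = 3
te_D = (1 + 4·4 + 13)/6 = 30/6 = 5
te_E = (2 + 4·4 + 12)/6 = 30/6 = 5
te_F = (5 + 4·8 + 23)/6 = 60/6 = 10
te_G = (2 + 4·3 + 4)/6 = 18/6 = 3
te_H = (8 + 4·14 + 26)/6 = 90/6 = 15
te_I = (3 + 4·4 + 5)/6 = 24/6 = 4
te_J = (13 + 4·14 + 15)/6 = 84/6 = 14

Forward pass:
ES_A = 0; EF_A = 13
ES_B = 0; EF_B = 4
ES_C = 4; EF_C = 4+3 = 7
ES_D = max(EF_A=13, EF_B=4) = 13; EF_D = 13+5 = 18
ES_E = max(EF_A=13, EF_C=7) = 13; EF_E = 13+5 = 18
ES_F = max(EF_B=4, EF_C=7) = 7; EF_F = 7+10 = 17
ES_G = 13; EF_G = 13+3 = 16
ES_H = 18; EF_H = 18+15 = 33
ES_I = max(EF_A=13, EF_F=17) = 17; EF_I = 17+4 = 21
ES_J = max(EF_D=18, EF_F=17, EF_G=16, EF_H=33, EF_I=21) = 33; EF_J = 33+14 = 47
Expected project duration μ = 47 days. Critical path: A → E → H → J.

47 days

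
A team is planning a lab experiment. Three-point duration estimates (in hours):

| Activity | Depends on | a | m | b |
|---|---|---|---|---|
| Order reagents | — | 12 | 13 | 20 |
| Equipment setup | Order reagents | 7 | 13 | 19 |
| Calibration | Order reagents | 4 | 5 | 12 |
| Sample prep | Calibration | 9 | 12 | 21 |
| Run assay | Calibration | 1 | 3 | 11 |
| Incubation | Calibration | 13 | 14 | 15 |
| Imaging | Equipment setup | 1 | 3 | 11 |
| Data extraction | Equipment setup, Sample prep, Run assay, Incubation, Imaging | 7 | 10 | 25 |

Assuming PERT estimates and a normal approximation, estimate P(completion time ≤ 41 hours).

te_Order reagents = (12 + 4·13 + 20)/6 = 84/6 = 14; σ²_Order reagents = ((20−12)/6)² = 1.778
te_Equipment setup = (7 + 4·13 + 19)/6 = 78/6 = 13; σ²_Equipment setup = ((19−7)/6)² = 4.000
te_Calibration = (4 + 4·5 + 12)/6 = 36/6 = 6; σ²_Calibration = ((12−4)/6)² = 1.778
te_Sample prep = (9 + 4·12 + 21)/6 = 78/6 = 13; σ²_Sample prep = ((21−9)/6)² = 4.000
te_Run assay = (1 + 4·3 + 11)/6 = 24/6 = 4; σ²_Run assay = ((11−1)/6)² = 2.778
te_Incubation = (13 + 4·14 + 15)/6 = 84/6 = 14; σ²_Incubation = ((15−13)/6)² = 0.111
te_Imaging = (1 + 4·3 + 11)/6 = 24/6 = 4; σ²_Imaging = ((11−1)/6)² = 2.778
te_Data extraction = (7 + 4·10 + 25)/6 = 72/6 = 12; σ²_Data extraction = ((25−7)/6)² = 9.000

Forward pass:
ES_Order reagents = 0; EF_Order reagents = 14
ES_Equipment setup = 14; EF_Equipment setup = 14+13 = 27
ES_Calibration = 14; EF_Calibration = 14+6 = 20
ES_Sample prep = 20; EF_Sample prep = 20+13 = 33
ES_Run assay = 20; EF_Run assay = 20+4 = 24
ES_Incubation = 20; EF_Incubation = 20+14 = 34
ES_Imaging = 27; EF_Imaging = 27+4 = 31
ES_Data extraction = max(EF_Equipment setup=27, EF_Sample prep=33, EF_Run assay=24, EF_Incubation=34, EF_Imaging=31) = 34; EF_Data extraction = 34+12 = 46
Expected project duration μ = 46 hours. Critical path: Order reagents → Calibration → Incubation → Data extraction.

Variance along critical path = 1.778 + 1.778 + 0.111 + 9.000 = 12.667; σ = √12.667 = 3.559 hours.
Z = (41 − 46) / 3.559 = -1.405
P(T ≤ 41) = Φ(-1.405) ≈ 0.080

0.080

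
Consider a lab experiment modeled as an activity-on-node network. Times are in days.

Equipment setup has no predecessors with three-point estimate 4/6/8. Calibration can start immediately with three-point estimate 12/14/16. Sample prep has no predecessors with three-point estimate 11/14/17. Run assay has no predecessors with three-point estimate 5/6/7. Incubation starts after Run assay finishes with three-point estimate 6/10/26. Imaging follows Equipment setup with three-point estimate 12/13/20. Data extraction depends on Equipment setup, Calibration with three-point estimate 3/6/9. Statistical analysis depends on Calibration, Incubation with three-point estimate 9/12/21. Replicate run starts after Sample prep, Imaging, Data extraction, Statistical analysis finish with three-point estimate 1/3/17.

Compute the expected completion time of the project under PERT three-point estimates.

36 days

te_Equipment setup = (4 + 4·6 + 8)/6 = 36/6 = 6
te_Calibration = (12 + 4·14 + 16)/6 = 84/6 = 14
te_Sample prep = (11 + 4·14 + 17)/6 = 84/6 = 14
te_Run assay = (5 + 4·6 + 7)/6 = 36/6 = 6
te_Incubation = (6 + 4·10 + 26)/6 = 72/6 = 12
te_Imaging = (12 + 4·13 + 20)/6 = 84/6 = 14
te_Data extraction = (3 + 4·6 + 9)/6 = 36/6 = 6
te_Statistical analysis = (9 + 4·12 + 21)/6 = 78/6 = 13
te_Replicate run = (1 + 4·3 + 17)/6 = 30/6 = 5

Forward pass:
ES_Equipment setup = 0; EF_Equipment setup = 6
ES_Calibration = 0; EF_Calibration = 14
ES_Sample prep = 0; EF_Sample prep = 14
ES_Run assay = 0; EF_Run assay = 6
ES_Incubation = 6; EF_Incubation = 6+12 = 18
ES_Imaging = 6; EF_Imaging = 6+14 = 20
ES_Data extraction = max(EF_Equipment setup=6, EF_Calibration=14) = 14; EF_Data extraction = 14+6 = 20
ES_Statistical analysis = max(EF_Calibration=14, EF_Incubation=18) = 18; EF_Statistical analysis = 18+13 = 31
ES_Replicate run = max(EF_Sample prep=14, EF_Imaging=20, EF_Data extraction=20, EF_Statistical analysis=31) = 31; EF_Replicate run = 31+5 = 36
Expected project duration μ = 36 days. Critical path: Run assay → Incubation → Statistical analysis → Replicate run.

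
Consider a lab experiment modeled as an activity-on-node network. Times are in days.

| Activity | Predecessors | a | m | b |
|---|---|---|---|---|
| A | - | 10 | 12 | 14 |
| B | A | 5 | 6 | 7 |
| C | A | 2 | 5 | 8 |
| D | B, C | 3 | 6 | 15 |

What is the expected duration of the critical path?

25 days

te_A = (10 + 4·12 + 14)/6 = 72/6 = 12
te_B = (5 + 4·6 + 7)/6 = 36/6 = 6
te_C = (2 + 4·5 + 8)/6 = 30/6 = 5
te_D = (3 + 4·6 + 15)/6 = 42/6 = 7

Forward pass:
ES_A = 0; EF_A = 12
ES_B = 12; EF_B = 12+6 = 18
ES_C = 12; EF_C = 12+5 = 17
ES_D = max(EF_B=18, EF_C=17) = 18; EF_D = 18+7 = 25
Expected project duration μ = 25 days. Critical path: A → B → D.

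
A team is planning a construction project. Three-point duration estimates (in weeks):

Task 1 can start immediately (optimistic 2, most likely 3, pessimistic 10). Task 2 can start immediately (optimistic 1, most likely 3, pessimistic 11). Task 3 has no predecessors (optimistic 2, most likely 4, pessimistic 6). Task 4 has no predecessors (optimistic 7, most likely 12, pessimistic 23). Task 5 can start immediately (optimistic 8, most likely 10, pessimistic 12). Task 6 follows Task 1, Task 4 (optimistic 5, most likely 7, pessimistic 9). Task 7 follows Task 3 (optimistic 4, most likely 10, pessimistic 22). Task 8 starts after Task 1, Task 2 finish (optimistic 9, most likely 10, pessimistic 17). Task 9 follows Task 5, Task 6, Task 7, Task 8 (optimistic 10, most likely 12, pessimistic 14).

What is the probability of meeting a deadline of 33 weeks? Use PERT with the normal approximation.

te_Task 1 = (2 + 4·3 + 10)/6 = 24/6 = 4; σ²_Task 1 = ((10−2)/6)² = 1.778
te_Task 2 = (1 + 4·3 + 11)/6 = 24/6 = 4; σ²_Task 2 = ((11−1)/6)² = 2.778
te_Task 3 = (2 + 4·4 + 6)/6 = 24/6 = 4; σ²_Task 3 = ((6−2)/6)² = 0.444
te_Task 4 = (7 + 4·12 + 23)/6 = 78/6 = 13; σ²_Task 4 = ((23−7)/6)² = 7.111
te_Task 5 = (8 + 4·10 + 12)/6 = 60/6 = 10; σ²_Task 5 = ((12−8)/6)² = 0.444
te_Task 6 = (5 + 4·7 + 9)/6 = 42/6 = 7; σ²_Task 6 = ((9−5)/6)² = 0.444
te_Task 7 = (4 + 4·10 + 22)/6 = 66/6 = 11; σ²_Task 7 = ((22−4)/6)² = 9.000
te_Task 8 = (9 + 4·10 + 17)/6 = 66/6 = 11; σ²_Task 8 = ((17−9)/6)² = 1.778
te_Task 9 = (10 + 4·12 + 14)/6 = 72/6 = 12; σ²_Task 9 = ((14−10)/6)² = 0.444

Forward pass:
ES_Task 1 = 0; EF_Task 1 = 4
ES_Task 2 = 0; EF_Task 2 = 4
ES_Task 3 = 0; EF_Task 3 = 4
ES_Task 4 = 0; EF_Task 4 = 13
ES_Task 5 = 0; EF_Task 5 = 10
ES_Task 6 = max(EF_Task 1=4, EF_Task 4=13) = 13; EF_Task 6 = 13+7 = 20
ES_Task 7 = 4; EF_Task 7 = 4+11 = 15
ES_Task 8 = max(EF_Task 1=4, EF_Task 2=4) = 4; EF_Task 8 = 4+11 = 15
ES_Task 9 = max(EF_Task 5=10, EF_Task 6=20, EF_Task 7=15, EF_Task 8=15) = 20; EF_Task 9 = 20+12 = 32
Expected project duration μ = 32 weeks. Critical path: Task 4 → Task 6 → Task 9.

Variance along critical path = 7.111 + 0.444 + 0.444 = 8.000; σ = √8.000 = 2.828 weeks.
Z = (33 − 32) / 2.828 = 0.354
P(T ≤ 33) = Φ(0.354) ≈ 0.638

0.638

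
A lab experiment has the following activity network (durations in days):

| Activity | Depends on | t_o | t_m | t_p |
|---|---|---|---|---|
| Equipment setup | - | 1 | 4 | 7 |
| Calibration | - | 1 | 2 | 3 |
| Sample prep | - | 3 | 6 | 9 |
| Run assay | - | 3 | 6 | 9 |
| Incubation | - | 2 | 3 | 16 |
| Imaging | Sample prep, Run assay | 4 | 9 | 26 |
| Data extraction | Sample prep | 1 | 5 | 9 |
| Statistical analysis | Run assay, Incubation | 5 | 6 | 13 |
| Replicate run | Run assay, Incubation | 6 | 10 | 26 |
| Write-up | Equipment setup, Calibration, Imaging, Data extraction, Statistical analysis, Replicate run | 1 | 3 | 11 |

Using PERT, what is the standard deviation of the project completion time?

te_Equipment setup = (1 + 4·4 + 7)/6 = 24/6 = 4; σ²_Equipment setup = ((7−1)/6)² = 1.000
te_Calibration = (1 + 4·2 + 3)/6 = 12/6 = 2; σ²_Calibration = ((3−1)/6)² = 0.111
te_Sample prep = (3 + 4·6 + 9)/6 = 36/6 = 6; σ²_Sample prep = ((9−3)/6)² = 1.000
te_Run assay = (3 + 4·6 + 9)/6 = 36/6 = 6; σ²_Run assay = ((9−3)/6)² = 1.000
te_Incubation = (2 + 4·3 + 16)/6 = 30/6 = 5; σ²_Incubation = ((16−2)/6)² = 5.444
te_Imaging = (4 + 4·9 + 26)/6 = 66/6 = 11; σ²_Imaging = ((26−4)/6)² = 13.444
te_Data extraction = (1 + 4·5 + 9)/6 = 30/6 = 5; σ²_Data extraction = ((9−1)/6)² = 1.778
te_Statistical analysis = (5 + 4·6 + 13)/6 = 42/6 = 7; σ²_Statistical analysis = ((13−5)/6)² = 1.778
te_Replicate run = (6 + 4·10 + 26)/6 = 72/6 = 12; σ²_Replicate run = ((26−6)/6)² = 11.111
te_Write-up = (1 + 4·3 + 11)/6 = 24/6 = 4; σ²_Write-up = ((11−1)/6)² = 2.778

Forward pass:
ES_Equipment setup = 0; EF_Equipment setup = 4
ES_Calibration = 0; EF_Calibration = 2
ES_Sample prep = 0; EF_Sample prep = 6
ES_Run assay = 0; EF_Run assay = 6
ES_Incubation = 0; EF_Incubation = 5
ES_Imaging = max(EF_Sample prep=6, EF_Run assay=6) = 6; EF_Imaging = 6+11 = 17
ES_Data extraction = 6; EF_Data extraction = 6+5 = 11
ES_Statistical analysis = max(EF_Run assay=6, EF_Incubation=5) = 6; EF_Statistical analysis = 6+7 = 13
ES_Replicate run = max(EF_Run assay=6, EF_Incubation=5) = 6; EF_Replicate run = 6+12 = 18
ES_Write-up = max(EF_Equipment setup=4, EF_Calibration=2, EF_Imaging=17, EF_Data extraction=11, EF_Statistical analysis=13, EF_Replicate run=18) = 18; EF_Write-up = 18+4 = 22
Expected project duration μ = 22 days. Critical path: Run assay → Replicate run → Write-up.

Variance along critical path = 1.000 + 11.111 + 2.778 = 14.889
σ = √14.889 = 3.859 days

3.86 days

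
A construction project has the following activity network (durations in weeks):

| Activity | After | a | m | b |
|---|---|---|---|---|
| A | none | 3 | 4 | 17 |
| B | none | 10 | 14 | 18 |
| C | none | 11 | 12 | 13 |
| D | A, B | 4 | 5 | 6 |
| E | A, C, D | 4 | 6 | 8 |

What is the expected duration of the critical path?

te_A = (3 + 4·4 + 17)/6 = 36/6 = 6
te_B = (10 + 4·14 + 18)/6 = 84/6 = 14
te_C = (11 + 4·12 + 13)/6 = 72/6 = 12
te_D = (4 + 4·5 + 6)/6 = 30/6 = 5
te_E = (4 + 4·6 + 8)/6 = 36/6 = 6

Forward pass:
ES_A = 0; EF_A = 6
ES_B = 0; EF_B = 14
ES_C = 0; EF_C = 12
ES_D = max(EF_A=6, EF_B=14) = 14; EF_D = 14+5 = 19
ES_E = max(EF_A=6, EF_C=12, EF_D=19) = 19; EF_E = 19+6 = 25
Expected project duration μ = 25 weeks. Critical path: B → D → E.

25 weeks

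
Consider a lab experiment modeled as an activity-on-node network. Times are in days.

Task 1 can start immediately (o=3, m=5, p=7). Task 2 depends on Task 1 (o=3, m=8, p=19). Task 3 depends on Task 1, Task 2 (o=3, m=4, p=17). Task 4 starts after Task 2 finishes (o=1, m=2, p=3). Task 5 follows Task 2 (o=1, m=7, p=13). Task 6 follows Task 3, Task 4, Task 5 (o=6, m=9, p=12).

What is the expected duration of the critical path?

30 days

te_Task 1 = (3 + 4·5 + 7)/6 = 30/6 = 5
te_Task 2 = (3 + 4·8 + 19)/6 = 54/6 = 9
te_Task 3 = (3 + 4·4 + 17)/6 = 36/6 = 6
te_Task 4 = (1 + 4·2 + 3)/6 = 12/6 = 2
te_Task 5 = (1 + 4·7 + 13)/6 = 42/6 = 7
te_Task 6 = (6 + 4·9 + 12)/6 = 54/6 = 9

Forward pass:
ES_Task 1 = 0; EF_Task 1 = 5
ES_Task 2 = 5; EF_Task 2 = 5+9 = 14
ES_Task 3 = max(EF_Task 1=5, EF_Task 2=14) = 14; EF_Task 3 = 14+6 = 20
ES_Task 4 = 14; EF_Task 4 = 14+2 = 16
ES_Task 5 = 14; EF_Task 5 = 14+7 = 21
ES_Task 6 = max(EF_Task 3=20, EF_Task 4=16, EF_Task 5=21) = 21; EF_Task 6 = 21+9 = 30
Expected project duration μ = 30 days. Critical path: Task 1 → Task 2 → Task 5 → Task 6.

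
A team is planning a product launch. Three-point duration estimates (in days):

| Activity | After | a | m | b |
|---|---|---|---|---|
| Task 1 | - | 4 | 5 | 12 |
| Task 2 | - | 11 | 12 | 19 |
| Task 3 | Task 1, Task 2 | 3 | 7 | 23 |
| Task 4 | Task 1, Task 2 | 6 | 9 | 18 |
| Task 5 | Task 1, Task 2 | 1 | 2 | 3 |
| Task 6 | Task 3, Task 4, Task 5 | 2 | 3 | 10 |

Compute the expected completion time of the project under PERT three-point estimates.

te_Task 1 = (4 + 4·5 + 12)/6 = 36/6 = 6
te_Task 2 = (11 + 4·12 + 19)/6 = 78/6 = 13
te_Task 3 = (3 + 4·7 + 23)/6 = 54/6 = 9
te_Task 4 = (6 + 4·9 + 18)/6 = 60/6 = 10
te_Task 5 = (1 + 4·2 + 3)/6 = 12/6 = 2
te_Task 6 = (2 + 4·3 + 10)/6 = 24/6 = 4

Forward pass:
ES_Task 1 = 0; EF_Task 1 = 6
ES_Task 2 = 0; EF_Task 2 = 13
ES_Task 3 = max(EF_Task 1=6, EF_Task 2=13) = 13; EF_Task 3 = 13+9 = 22
ES_Task 4 = max(EF_Task 1=6, EF_Task 2=13) = 13; EF_Task 4 = 13+10 = 23
ES_Task 5 = max(EF_Task 1=6, EF_Task 2=13) = 13; EF_Task 5 = 13+2 = 15
ES_Task 6 = max(EF_Task 3=22, EF_Task 4=23, EF_Task 5=15) = 23; EF_Task 6 = 23+4 = 27
Expected project duration μ = 27 days. Critical path: Task 2 → Task 4 → Task 6.

27 days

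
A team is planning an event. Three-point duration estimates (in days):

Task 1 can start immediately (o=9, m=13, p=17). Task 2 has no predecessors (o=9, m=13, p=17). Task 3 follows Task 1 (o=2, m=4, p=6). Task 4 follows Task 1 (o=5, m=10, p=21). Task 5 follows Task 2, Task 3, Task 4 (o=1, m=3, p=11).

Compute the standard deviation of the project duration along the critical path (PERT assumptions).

te_Task 1 = (9 + 4·13 + 17)/6 = 78/6 = 13; σ²_Task 1 = ((17−9)/6)² = 1.778
te_Task 2 = (9 + 4·13 + 17)/6 = 78/6 = 13; σ²_Task 2 = ((17−9)/6)² = 1.778
te_Task 3 = (2 + 4·4 + 6)/6 = 24/6 = 4; σ²_Task 3 = ((6−2)/6)² = 0.444
te_Task 4 = (5 + 4·10 + 21)/6 = 66/6 = 11; σ²_Task 4 = ((21−5)/6)² = 7.111
te_Task 5 = (1 + 4·3 + 11)/6 = 24/6 = 4; σ²_Task 5 = ((11−1)/6)² = 2.778

Forward pass:
ES_Task 1 = 0; EF_Task 1 = 13
ES_Task 2 = 0; EF_Task 2 = 13
ES_Task 3 = 13; EF_Task 3 = 13+4 = 17
ES_Task 4 = 13; EF_Task 4 = 13+11 = 24
ES_Task 5 = max(EF_Task 2=13, EF_Task 3=17, EF_Task 4=24) = 24; EF_Task 5 = 24+4 = 28
Expected project duration μ = 28 days. Critical path: Task 1 → Task 4 → Task 5.

Variance along critical path = 1.778 + 7.111 + 2.778 = 11.667
σ = √11.667 = 3.416 days

3.42 days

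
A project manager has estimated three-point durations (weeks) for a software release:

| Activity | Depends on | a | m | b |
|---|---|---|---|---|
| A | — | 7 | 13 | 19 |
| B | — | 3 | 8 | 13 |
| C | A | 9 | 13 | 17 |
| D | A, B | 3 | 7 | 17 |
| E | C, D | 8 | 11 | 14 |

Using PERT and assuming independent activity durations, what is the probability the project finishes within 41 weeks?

te_A = (7 + 4·13 + 19)/6 = 78/6 = 13; σ²_A = ((19−7)/6)² = 4.000
te_B = (3 + 4·8 + 13)/6 = 48/6 = 8; σ²_B = ((13−3)/6)² = 2.778
te_C = (9 + 4·13 + 17)/6 = 78/6 = 13; σ²_C = ((17−9)/6)² = 1.778
te_D = (3 + 4·7 + 17)/6 = 48/6 = 8; σ²_D = ((17−3)/6)² = 5.444
te_E = (8 + 4·11 + 14)/6 = 66/6 = 11; σ²_E = ((14−8)/6)² = 1.000

Forward pass:
ES_A = 0; EF_A = 13
ES_B = 0; EF_B = 8
ES_C = 13; EF_C = 13+13 = 26
ES_D = max(EF_A=13, EF_B=8) = 13; EF_D = 13+8 = 21
ES_E = max(EF_C=26, EF_D=21) = 26; EF_E = 26+11 = 37
Expected project duration μ = 37 weeks. Critical path: A → C → E.

Variance along critical path = 4.000 + 1.778 + 1.000 = 6.778; σ = √6.778 = 2.603 weeks.
Z = (41 − 37) / 2.603 = 1.536
P(T ≤ 41) = Φ(1.536) ≈ 0.938

0.938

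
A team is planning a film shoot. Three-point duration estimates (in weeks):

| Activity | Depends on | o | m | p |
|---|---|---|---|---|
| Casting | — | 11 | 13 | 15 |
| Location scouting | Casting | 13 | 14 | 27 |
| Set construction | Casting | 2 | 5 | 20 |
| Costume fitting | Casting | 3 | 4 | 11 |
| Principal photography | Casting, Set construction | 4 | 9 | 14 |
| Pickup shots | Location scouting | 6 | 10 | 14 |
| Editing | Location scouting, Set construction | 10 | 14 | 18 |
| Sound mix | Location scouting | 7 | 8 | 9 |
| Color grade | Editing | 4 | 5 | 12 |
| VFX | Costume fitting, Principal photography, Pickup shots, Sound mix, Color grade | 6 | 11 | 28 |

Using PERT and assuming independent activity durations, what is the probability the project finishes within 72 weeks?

0.982

te_Casting = (11 + 4·13 + 15)/6 = 78/6 = 13; σ²_Casting = ((15−11)/6)² = 0.444
te_Location scouting = (13 + 4·14 + 27)/6 = 96/6 = 16; σ²_Location scouting = ((27−13)/6)² = 5.444
te_Set construction = (2 + 4·5 + 20)/6 = 42/6 = 7; σ²_Set construction = ((20−2)/6)² = 9.000
te_Costume fitting = (3 + 4·4 + 11)/6 = 30/6 = 5; σ²_Costume fitting = ((11−3)/6)² = 1.778
te_Principal photography = (4 + 4·9 + 14)/6 = 54/6 = 9; σ²_Principal photography = ((14−4)/6)² = 2.778
te_Pickup shots = (6 + 4·10 + 14)/6 = 60/6 = 10; σ²_Pickup shots = ((14−6)/6)² = 1.778
te_Editing = (10 + 4·14 + 18)/6 = 84/6 = 14; σ²_Editing = ((18−10)/6)² = 1.778
te_Sound mix = (7 + 4·8 + 9)/6 = 48/6 = 8; σ²_Sound mix = ((9−7)/6)² = 0.111
te_Color grade = (4 + 4·5 + 12)/6 = 36/6 = 6; σ²_Color grade = ((12−4)/6)² = 1.778
te_VFX = (6 + 4·11 + 28)/6 = 78/6 = 13; σ²_VFX = ((28−6)/6)² = 13.444

Forward pass:
ES_Casting = 0; EF_Casting = 13
ES_Location scouting = 13; EF_Location scouting = 13+16 = 29
ES_Set construction = 13; EF_Set construction = 13+7 = 20
ES_Costume fitting = 13; EF_Costume fitting = 13+5 = 18
ES_Principal photography = max(EF_Casting=13, EF_Set construction=20) = 20; EF_Principal photography = 20+9 = 29
ES_Pickup shots = 29; EF_Pickup shots = 29+10 = 39
ES_Editing = max(EF_Location scouting=29, EF_Set construction=20) = 29; EF_Editing = 29+14 = 43
ES_Sound mix = 29; EF_Sound mix = 29+8 = 37
ES_Color grade = 43; EF_Color grade = 43+6 = 49
ES_VFX = max(EF_Costume fitting=18, EF_Principal photography=29, EF_Pickup shots=39, EF_Sound mix=37, EF_Color grade=49) = 49; EF_VFX = 49+13 = 62
Expected project duration μ = 62 weeks. Critical path: Casting → Location scouting → Editing → Color grade → VFX.

Variance along critical path = 0.444 + 5.444 + 1.778 + 1.778 + 13.444 = 22.889; σ = √22.889 = 4.784 weeks.
Z = (72 − 62) / 4.784 = 2.090
P(T ≤ 72) = Φ(2.090) ≈ 0.982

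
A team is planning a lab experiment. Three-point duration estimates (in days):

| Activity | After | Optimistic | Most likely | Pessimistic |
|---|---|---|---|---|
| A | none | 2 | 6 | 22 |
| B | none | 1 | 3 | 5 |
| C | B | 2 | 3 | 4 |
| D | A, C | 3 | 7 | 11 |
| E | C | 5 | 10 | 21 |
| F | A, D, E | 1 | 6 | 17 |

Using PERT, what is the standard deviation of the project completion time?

3.84 days

te_A = (2 + 4·6 + 22)/6 = 48/6 = 8; σ²_A = ((22−2)/6)² = 11.111
te_B = (1 + 4·3 + 5)/6 = 18/6 = 3; σ²_B = ((5−1)/6)² = 0.444
te_C = (2 + 4·3 + 4)/6 = 18/6 = 3; σ²_C = ((4−2)/6)² = 0.111
te_D = (3 + 4·7 + 11)/6 = 42/6 = 7; σ²_D = ((11−3)/6)² = 1.778
te_E = (5 + 4·10 + 21)/6 = 66/6 = 11; σ²_E = ((21−5)/6)² = 7.111
te_F = (1 + 4·6 + 17)/6 = 42/6 = 7; σ²_F = ((17−1)/6)² = 7.111

Forward pass:
ES_A = 0; EF_A = 8
ES_B = 0; EF_B = 3
ES_C = 3; EF_C = 3+3 = 6
ES_D = max(EF_A=8, EF_C=6) = 8; EF_D = 8+7 = 15
ES_E = 6; EF_E = 6+11 = 17
ES_F = max(EF_A=8, EF_D=15, EF_E=17) = 17; EF_F = 17+7 = 24
Expected project duration μ = 24 days. Critical path: B → C → E → F.

Variance along critical path = 0.444 + 0.111 + 7.111 + 7.111 = 14.778
σ = √14.778 = 3.844 days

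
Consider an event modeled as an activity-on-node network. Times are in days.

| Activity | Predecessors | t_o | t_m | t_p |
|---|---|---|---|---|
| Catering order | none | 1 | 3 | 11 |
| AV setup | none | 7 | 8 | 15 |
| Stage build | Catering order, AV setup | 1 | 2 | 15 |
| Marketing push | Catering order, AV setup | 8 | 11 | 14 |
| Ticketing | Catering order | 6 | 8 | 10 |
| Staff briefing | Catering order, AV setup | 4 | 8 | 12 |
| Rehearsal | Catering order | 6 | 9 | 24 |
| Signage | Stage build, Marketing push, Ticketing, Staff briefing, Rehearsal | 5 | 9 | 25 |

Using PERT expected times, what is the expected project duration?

te_Catering order = (1 + 4·3 + 11)/6 = 24/6 = 4
te_AV setup = (7 + 4·8 + 15)/6 = 54/6 = 9
te_Stage build = (1 + 4·2 + 15)/6 = 24/6 = 4
te_Marketing push = (8 + 4·11 + 14)/6 = 66/6 = 11
te_Ticketing = (6 + 4·8 + 10)/6 = 48/6 = 8
te_Staff briefing = (4 + 4·8 + 12)/6 = 48/6 = 8
te_Rehearsal = (6 + 4·9 + 24)/6 = 66/6 = 11
te_Signage = (5 + 4·9 + 25)/6 = 66/6 = 11

Forward pass:
ES_Catering order = 0; EF_Catering order = 4
ES_AV setup = 0; EF_AV setup = 9
ES_Stage build = max(EF_Catering order=4, EF_AV setup=9) = 9; EF_Stage build = 9+4 = 13
ES_Marketing push = max(EF_Catering order=4, EF_AV setup=9) = 9; EF_Marketing push = 9+11 = 20
ES_Ticketing = 4; EF_Ticketing = 4+8 = 12
ES_Staff briefing = max(EF_Catering order=4, EF_AV setup=9) = 9; EF_Staff briefing = 9+8 = 17
ES_Rehearsal = 4; EF_Rehearsal = 4+11 = 15
ES_Signage = max(EF_Stage build=13, EF_Marketing push=20, EF_Ticketing=12, EF_Staff briefing=17, EF_Rehearsal=15) = 20; EF_Signage = 20+11 = 31
Expected project duration μ = 31 days. Critical path: AV setup → Marketing push → Signage.

31 days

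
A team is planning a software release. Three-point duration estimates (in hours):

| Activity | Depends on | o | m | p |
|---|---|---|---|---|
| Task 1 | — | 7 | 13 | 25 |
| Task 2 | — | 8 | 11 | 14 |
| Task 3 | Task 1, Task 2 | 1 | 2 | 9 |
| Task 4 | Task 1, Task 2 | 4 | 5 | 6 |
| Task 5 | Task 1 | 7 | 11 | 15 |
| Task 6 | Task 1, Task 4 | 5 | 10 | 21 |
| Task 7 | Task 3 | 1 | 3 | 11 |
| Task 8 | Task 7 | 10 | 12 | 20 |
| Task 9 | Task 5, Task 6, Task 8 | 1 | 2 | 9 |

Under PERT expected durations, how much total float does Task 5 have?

9 hours

te_Task 1 = (7 + 4·13 + 25)/6 = 84/6 = 14
te_Task 2 = (8 + 4·11 + 14)/6 = 66/6 = 11
te_Task 3 = (1 + 4·2 + 9)/6 = 18/6 = 3
te_Task 4 = (4 + 4·5 + 6)/6 = 30/6 = 5
te_Task 5 = (7 + 4·11 + 15)/6 = 66/6 = 11
te_Task 6 = (5 + 4·10 + 21)/6 = 66/6 = 11
te_Task 7 = (1 + 4·3 + 11)/6 = 24/6 = 4
te_Task 8 = (10 + 4·12 + 20)/6 = 78/6 = 13
te_Task 9 = (1 + 4·2 + 9)/6 = 18/6 = 3

Forward pass:
ES_Task 1 = 0; EF_Task 1 = 14
ES_Task 2 = 0; EF_Task 2 = 11
ES_Task 3 = max(EF_Task 1=14, EF_Task 2=11) = 14; EF_Task 3 = 14+3 = 17
ES_Task 4 = max(EF_Task 1=14, EF_Task 2=11) = 14; EF_Task 4 = 14+5 = 19
ES_Task 5 = 14; EF_Task 5 = 14+11 = 25
ES_Task 6 = max(EF_Task 1=14, EF_Task 4=19) = 19; EF_Task 6 = 19+11 = 30
ES_Task 7 = 17; EF_Task 7 = 17+4 = 21
ES_Task 8 = 21; EF_Task 8 = 21+13 = 34
ES_Task 9 = max(EF_Task 5=25, EF_Task 6=30, EF_Task 8=34) = 34; EF_Task 9 = 34+3 = 37
Expected project duration μ = 37 hours. Critical path: Task 1 → Task 3 → Task 7 → Task 8 → Task 9.

Backward pass:
LF_Task 9 = 37; LS_Task 9 = 37−3 = 34
LF_Task 8 = LS_Task 9 = 34; LS_Task 8 = 34−13 = 21
LF_Task 7 = LS_Task 8 = 21; LS_Task 7 = 21−4 = 17
LF_Task 6 = LS_Task 9 = 34; LS_Task 6 = 34−11 = 23
LF_Task 5 = LS_Task 9 = 34; LS_Task 5 = 34−11 = 23
LF_Task 4 = LS_Task 6 = 23; LS_Task 4 = 23−5 = 18
LF_Task 3 = LS_Task 7 = 17; LS_Task 3 = 17−3 = 14
LF_Task 2 = min(LS_Task 3=14, LS_Task 4=18) = 14; LS_Task 2 = 14−11 = 3
LF_Task 1 = min(LS_Task 3=14, LS_Task 4=18, LS_Task 5=23, LS_Task 6=23) = 14; LS_Task 1 = 14−14 = 0
Slack_Task 5 = LS_Task 5 − ES_Task 5 = 23 − 14 = 9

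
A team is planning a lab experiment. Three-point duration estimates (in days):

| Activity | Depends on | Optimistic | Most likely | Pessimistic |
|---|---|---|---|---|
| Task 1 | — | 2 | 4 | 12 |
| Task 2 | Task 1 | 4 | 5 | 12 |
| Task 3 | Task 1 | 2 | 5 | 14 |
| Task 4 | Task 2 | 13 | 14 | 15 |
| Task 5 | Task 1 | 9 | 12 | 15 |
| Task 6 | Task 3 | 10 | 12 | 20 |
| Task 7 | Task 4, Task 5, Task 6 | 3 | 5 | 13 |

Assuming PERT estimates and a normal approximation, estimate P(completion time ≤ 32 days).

0.643

te_Task 1 = (2 + 4·4 + 12)/6 = 30/6 = 5; σ²_Task 1 = ((12−2)/6)² = 2.778
te_Task 2 = (4 + 4·5 + 12)/6 = 36/6 = 6; σ²_Task 2 = ((12−4)/6)² = 1.778
te_Task 3 = (2 + 4·5 + 14)/6 = 36/6 = 6; σ²_Task 3 = ((14−2)/6)² = 4.000
te_Task 4 = (13 + 4·14 + 15)/6 = 84/6 = 14; σ²_Task 4 = ((15−13)/6)² = 0.111
te_Task 5 = (9 + 4·12 + 15)/6 = 72/6 = 12; σ²_Task 5 = ((15−9)/6)² = 1.000
te_Task 6 = (10 + 4·12 + 20)/6 = 78/6 = 13; σ²_Task 6 = ((20−10)/6)² = 2.778
te_Task 7 = (3 + 4·5 + 13)/6 = 36/6 = 6; σ²_Task 7 = ((13−3)/6)² = 2.778

Forward pass:
ES_Task 1 = 0; EF_Task 1 = 5
ES_Task 2 = 5; EF_Task 2 = 5+6 = 11
ES_Task 3 = 5; EF_Task 3 = 5+6 = 11
ES_Task 4 = 11; EF_Task 4 = 11+14 = 25
ES_Task 5 = 5; EF_Task 5 = 5+12 = 17
ES_Task 6 = 11; EF_Task 6 = 11+13 = 24
ES_Task 7 = max(EF_Task 4=25, EF_Task 5=17, EF_Task 6=24) = 25; EF_Task 7 = 25+6 = 31
Expected project duration μ = 31 days. Critical path: Task 1 → Task 2 → Task 4 → Task 7.

Variance along critical path = 2.778 + 1.778 + 0.111 + 2.778 = 7.444; σ = √7.444 = 2.728 days.
Z = (32 − 31) / 2.728 = 0.367
P(T ≤ 32) = Φ(0.367) ≈ 0.643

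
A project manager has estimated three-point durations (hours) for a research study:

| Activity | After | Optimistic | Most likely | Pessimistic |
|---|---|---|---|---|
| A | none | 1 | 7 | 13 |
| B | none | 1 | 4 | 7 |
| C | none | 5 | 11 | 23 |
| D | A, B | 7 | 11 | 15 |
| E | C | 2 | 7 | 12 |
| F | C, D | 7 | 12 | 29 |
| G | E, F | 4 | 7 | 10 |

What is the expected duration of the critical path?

39 hours

te_A = (1 + 4·7 + 13)/6 = 42/6 = 7
te_B = (1 + 4·4 + 7)/6 = 24/6 = 4
te_C = (5 + 4·11 + 23)/6 = 72/6 = 12
te_D = (7 + 4·11 + 15)/6 = 66/6 = 11
te_E = (2 + 4·7 + 12)/6 = 42/6 = 7
te_F = (7 + 4·12 + 29)/6 = 84/6 = 14
te_G = (4 + 4·7 + 10)/6 = 42/6 = 7

Forward pass:
ES_A = 0; EF_A = 7
ES_B = 0; EF_B = 4
ES_C = 0; EF_C = 12
ES_D = max(EF_A=7, EF_B=4) = 7; EF_D = 7+11 = 18
ES_E = 12; EF_E = 12+7 = 19
ES_F = max(EF_C=12, EF_D=18) = 18; EF_F = 18+14 = 32
ES_G = max(EF_E=19, EF_F=32) = 32; EF_G = 32+7 = 39
Expected project duration μ = 39 hours. Critical path: A → D → F → G.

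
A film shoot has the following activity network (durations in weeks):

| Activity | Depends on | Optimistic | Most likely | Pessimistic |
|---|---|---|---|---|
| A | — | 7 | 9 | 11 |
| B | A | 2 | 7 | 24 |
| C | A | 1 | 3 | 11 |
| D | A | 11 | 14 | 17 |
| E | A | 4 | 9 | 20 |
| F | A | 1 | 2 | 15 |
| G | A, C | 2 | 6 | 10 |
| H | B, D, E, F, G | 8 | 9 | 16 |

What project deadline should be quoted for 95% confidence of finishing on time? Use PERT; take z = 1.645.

36.0 weeks

te_A = (7 + 4·9 + 11)/6 = 54/6 = 9; σ²_A = ((11−7)/6)² = 0.444
te_B = (2 + 4·7 + 24)/6 = 54/6 = 9; σ²_B = ((24−2)/6)² = 13.444
te_C = (1 + 4·3 + 11)/6 = 24/6 = 4; σ²_C = ((11−1)/6)² = 2.778
te_D = (11 + 4·14 + 17)/6 = 84/6 = 14; σ²_D = ((17−11)/6)² = 1.000
te_E = (4 + 4·9 + 20)/6 = 60/6 = 10; σ²_E = ((20−4)/6)² = 7.111
te_F = (1 + 4·2 + 15)/6 = 24/6 = 4; σ²_F = ((15−1)/6)² = 5.444
te_G = (2 + 4·6 + 10)/6 = 36/6 = 6; σ²_G = ((10−2)/6)² = 1.778
te_H = (8 + 4·9 + 16)/6 = 60/6 = 10; σ²_H = ((16−8)/6)² = 1.778

Forward pass:
ES_A = 0; EF_A = 9
ES_B = 9; EF_B = 9+9 = 18
ES_C = 9; EF_C = 9+4 = 13
ES_D = 9; EF_D = 9+14 = 23
ES_E = 9; EF_E = 9+10 = 19
ES_F = 9; EF_F = 9+4 = 13
ES_G = max(EF_A=9, EF_C=13) = 13; EF_G = 13+6 = 19
ES_H = max(EF_B=18, EF_D=23, EF_E=19, EF_F=13, EF_G=19) = 23; EF_H = 23+10 = 33
Expected project duration μ = 33 weeks. Critical path: A → D → H.

Variance along critical path = 0.444 + 1.000 + 1.778 = 3.222; σ = 1.795 weeks.
D = μ + z·σ = 33 + 1.645·1.795 = 36.0 weeks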